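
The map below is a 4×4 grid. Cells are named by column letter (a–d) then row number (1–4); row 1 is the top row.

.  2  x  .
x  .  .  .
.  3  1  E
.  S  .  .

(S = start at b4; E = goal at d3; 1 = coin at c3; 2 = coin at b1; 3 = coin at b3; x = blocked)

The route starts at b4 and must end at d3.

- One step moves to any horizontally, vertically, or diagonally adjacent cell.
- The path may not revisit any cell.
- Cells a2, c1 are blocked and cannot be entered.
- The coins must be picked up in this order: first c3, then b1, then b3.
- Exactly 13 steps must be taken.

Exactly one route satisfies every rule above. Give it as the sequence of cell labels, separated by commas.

b4, c3, d2, d1, c2, b1, a1, b2, a3, a4, b3, c4, d4, d3

The waypoints must appear in the order c3, b1, b3, with no cell reused.
Route from b4: 2× up-right (reaching d2), up to d1, down-left to c2, up-left to b1, left to a1, down-right to b2, down-left to a3, down to a4, up-right to b3, down-right to c4, right to d4, up to d3 — 13 moves in all.
Check: order respected (1 at step 1, 2 at step 5, 3 at step 10); 13 moves as required.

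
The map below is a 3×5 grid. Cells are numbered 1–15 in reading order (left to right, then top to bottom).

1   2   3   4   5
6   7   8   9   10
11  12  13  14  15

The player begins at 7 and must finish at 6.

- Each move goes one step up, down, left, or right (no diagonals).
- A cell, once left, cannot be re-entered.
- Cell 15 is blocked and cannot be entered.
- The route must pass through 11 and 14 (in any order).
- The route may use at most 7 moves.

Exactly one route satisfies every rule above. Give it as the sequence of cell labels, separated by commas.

The budget equals the shortest possible length, so every move has to be on a shortest route through the required cells.
Route from 7: right 2 to 9, down 1 to 14, left 3 to 11, up 1 to 6 — 7 moves in all.
Check: all required cells visited; 7 ≤ 7 moves.

7, 8, 9, 14, 13, 12, 11, 6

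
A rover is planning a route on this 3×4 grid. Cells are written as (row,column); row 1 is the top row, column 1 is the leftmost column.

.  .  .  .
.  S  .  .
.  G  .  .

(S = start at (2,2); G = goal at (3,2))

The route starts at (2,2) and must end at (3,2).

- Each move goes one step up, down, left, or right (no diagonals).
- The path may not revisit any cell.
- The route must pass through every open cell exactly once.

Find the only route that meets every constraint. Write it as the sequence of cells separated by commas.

(2,2), (2,3), (3,3), (3,4), (2,4), (1,4), (1,3), (1,2), (1,1), (2,1), (3,1), (3,2)

Need to visit all 12 open cells exactly once, starting at (2,2) and ending at (3,2).
Cell (3,4) has only two open neighbours ((2,4) and (3,3)), so the path must pass straight through it: one of those is the cell it's entered from and the other is where it exits.
Route from (2,2): right to (2,3), down to (3,3), right to (3,4), 2× up (reaching (1,4)), 3× left (reaching (1,1)), 2× down (reaching (3,1)), right to (3,2) — 11 moves in all.
Check: all 12 open cells covered.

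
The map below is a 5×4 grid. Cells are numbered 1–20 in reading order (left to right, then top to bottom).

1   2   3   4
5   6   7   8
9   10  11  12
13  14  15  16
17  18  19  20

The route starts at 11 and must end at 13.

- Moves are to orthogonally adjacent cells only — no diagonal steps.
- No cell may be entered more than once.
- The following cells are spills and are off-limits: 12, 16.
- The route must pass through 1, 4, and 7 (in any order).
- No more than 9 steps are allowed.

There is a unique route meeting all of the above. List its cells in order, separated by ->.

The 9-move cap with required stops at 1, 4, 7 leaves no slack for detours.
Route from 11: up 1 to 7, right 1 to 8, up 1 to 4, left 3 to 1, down 3 to 13 — 9 moves in all.
Check: all required cells visited; 9 ≤ 9 moves.

11 -> 7 -> 8 -> 4 -> 3 -> 2 -> 1 -> 5 -> 9 -> 13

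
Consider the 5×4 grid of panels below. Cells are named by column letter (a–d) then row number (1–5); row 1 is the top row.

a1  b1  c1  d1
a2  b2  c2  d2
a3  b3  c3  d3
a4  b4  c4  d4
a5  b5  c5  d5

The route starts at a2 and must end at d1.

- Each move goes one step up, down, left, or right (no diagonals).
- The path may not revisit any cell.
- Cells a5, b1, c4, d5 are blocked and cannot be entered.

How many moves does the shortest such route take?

The Manhattan distance from a2 to d1 is |2−1| + |1−4| = 4, so at least 4 moves are needed.
A route of 4 moves achieves this: a2 → b2 → c2 → c1 → d1.
Since 4 matches the lower bound, it is optimal.

4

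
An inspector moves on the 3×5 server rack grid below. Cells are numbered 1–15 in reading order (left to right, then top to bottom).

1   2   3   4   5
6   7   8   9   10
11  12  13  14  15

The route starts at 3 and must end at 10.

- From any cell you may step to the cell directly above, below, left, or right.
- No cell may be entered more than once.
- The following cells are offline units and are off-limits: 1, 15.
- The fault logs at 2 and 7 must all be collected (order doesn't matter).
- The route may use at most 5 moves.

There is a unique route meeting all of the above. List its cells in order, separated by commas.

Any route must reach 2 and 7 and still end at 10 within 5 moves, so the order of the required stops is forced.
Route from 3: left 1 to 2, down 1 to 7, right 3 to 10 — 5 moves in all.
Check: all required cells visited; 5 ≤ 5 moves.

3, 2, 7, 8, 9, 10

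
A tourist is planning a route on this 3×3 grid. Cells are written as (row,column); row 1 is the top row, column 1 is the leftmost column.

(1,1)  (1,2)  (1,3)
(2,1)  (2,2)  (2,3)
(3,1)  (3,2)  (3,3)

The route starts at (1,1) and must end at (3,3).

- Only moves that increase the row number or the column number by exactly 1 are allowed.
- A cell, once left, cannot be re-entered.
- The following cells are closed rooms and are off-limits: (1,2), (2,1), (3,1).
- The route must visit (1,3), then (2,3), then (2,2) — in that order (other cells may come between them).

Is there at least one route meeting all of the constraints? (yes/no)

no

(2,2) lies to the left of (2,3), so going from (2,3) to (2,2) would need a leftward move — but moves only go right/down, so (2,3) cannot be visited before (2,2).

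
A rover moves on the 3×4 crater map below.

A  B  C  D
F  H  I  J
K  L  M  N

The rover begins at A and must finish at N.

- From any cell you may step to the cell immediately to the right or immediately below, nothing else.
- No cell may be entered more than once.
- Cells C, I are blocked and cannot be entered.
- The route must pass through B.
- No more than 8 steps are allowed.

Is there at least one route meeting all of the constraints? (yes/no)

One route that works: A → B → H → L → M → N.

yes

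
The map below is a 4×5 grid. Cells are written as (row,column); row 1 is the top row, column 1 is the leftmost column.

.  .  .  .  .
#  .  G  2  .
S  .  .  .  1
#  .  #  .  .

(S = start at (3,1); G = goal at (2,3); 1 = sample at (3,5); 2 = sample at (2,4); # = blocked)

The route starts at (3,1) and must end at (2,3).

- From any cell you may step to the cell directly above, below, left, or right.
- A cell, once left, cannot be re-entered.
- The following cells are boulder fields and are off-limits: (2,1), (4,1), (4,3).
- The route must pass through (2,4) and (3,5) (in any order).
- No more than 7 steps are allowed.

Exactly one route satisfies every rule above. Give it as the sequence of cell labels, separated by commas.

The 7-move cap with required stops at (2,4), (3,5) leaves no slack for detours.
Route from (3,1): 4× right (reaching (3,5)), up to (2,5), 2× left (reaching (2,3)) — 7 moves in all.
Check: all required cells visited; 7 ≤ 7 moves.

(3,1), (3,2), (3,3), (3,4), (3,5), (2,5), (2,4), (2,3)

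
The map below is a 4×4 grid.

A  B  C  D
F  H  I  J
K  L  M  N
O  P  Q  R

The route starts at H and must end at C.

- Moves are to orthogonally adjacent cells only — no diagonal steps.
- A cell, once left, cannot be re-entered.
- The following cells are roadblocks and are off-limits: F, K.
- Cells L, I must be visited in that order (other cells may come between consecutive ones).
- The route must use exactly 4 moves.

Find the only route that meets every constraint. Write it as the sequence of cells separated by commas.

The waypoints must appear in the order L, I, with no cell reused.
Route from H: down 1 to L, right 1 to M, up 2 to C — 4 moves in all.
Check: order respected (L at step 1, I at step 3); 4 moves as required.

H, L, M, I, C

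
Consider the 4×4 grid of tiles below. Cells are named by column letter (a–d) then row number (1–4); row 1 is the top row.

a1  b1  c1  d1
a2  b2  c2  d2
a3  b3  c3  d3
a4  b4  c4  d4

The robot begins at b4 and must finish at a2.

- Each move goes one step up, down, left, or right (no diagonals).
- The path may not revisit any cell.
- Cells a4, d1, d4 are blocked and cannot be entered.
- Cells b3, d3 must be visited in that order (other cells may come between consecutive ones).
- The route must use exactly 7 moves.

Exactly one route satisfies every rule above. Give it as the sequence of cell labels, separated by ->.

b4 -> b3 -> c3 -> d3 -> d2 -> c2 -> b2 -> a2

The waypoints must appear in the order b3, d3, with no cell reused.
Route from b4: up to b3, 2× right (reaching d3), up to d2, 3× left (reaching a2) — 7 moves in all.
Check: order respected (b3 at step 1, d3 at step 3); 7 moves as required.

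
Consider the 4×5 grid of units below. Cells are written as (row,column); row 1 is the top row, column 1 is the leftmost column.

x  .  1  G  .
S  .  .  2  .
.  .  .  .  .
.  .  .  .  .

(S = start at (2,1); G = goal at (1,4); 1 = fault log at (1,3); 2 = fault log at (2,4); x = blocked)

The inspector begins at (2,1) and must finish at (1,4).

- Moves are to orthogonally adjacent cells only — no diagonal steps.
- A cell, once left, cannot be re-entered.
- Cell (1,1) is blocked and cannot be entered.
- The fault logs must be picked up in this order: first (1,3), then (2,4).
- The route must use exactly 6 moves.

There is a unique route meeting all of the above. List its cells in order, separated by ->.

The waypoints must appear in the order (1,3), (2,4), with no cell reused.
Route from (2,1): right to (2,2), up to (1,2), right to (1,3), down to (2,3), right to (2,4), up to (1,4) — 6 moves in all.
Check: order respected (1 at step 3, 2 at step 5); 6 moves as required.

(2,1) -> (2,2) -> (1,2) -> (1,3) -> (2,3) -> (2,4) -> (1,4)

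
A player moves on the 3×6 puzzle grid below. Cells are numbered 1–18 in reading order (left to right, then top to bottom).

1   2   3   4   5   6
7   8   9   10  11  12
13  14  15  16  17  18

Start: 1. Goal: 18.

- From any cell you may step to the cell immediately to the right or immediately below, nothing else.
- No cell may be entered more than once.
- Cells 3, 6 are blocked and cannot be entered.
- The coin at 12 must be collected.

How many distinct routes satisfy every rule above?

A right/down-only route from 1 to 18 makes exactly 2 down-moves and 5 right-moves in some order.
With no other constraints that would be C(7,2) = 21 routes.
Split at 12 and multiply the segment counts (each segment already excludes blocked cells): 1→12: 2; 12→18: 1; product = 2.
That gives 2 routes.

2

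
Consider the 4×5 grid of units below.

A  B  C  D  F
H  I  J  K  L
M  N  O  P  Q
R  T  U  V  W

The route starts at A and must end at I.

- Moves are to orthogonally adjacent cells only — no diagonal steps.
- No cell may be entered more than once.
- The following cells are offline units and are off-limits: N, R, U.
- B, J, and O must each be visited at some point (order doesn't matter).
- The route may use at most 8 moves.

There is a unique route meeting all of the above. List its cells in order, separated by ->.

A -> B -> C -> D -> K -> P -> O -> J -> I

Any route must reach B, J, and O and still end at I within 8 moves, so the order of the required stops is forced.
Route from A: 3× right (reaching D), 2× down (reaching P), left to O, up to J, left to I — 8 moves in all.
Check: all required cells visited; 8 ≤ 8 moves.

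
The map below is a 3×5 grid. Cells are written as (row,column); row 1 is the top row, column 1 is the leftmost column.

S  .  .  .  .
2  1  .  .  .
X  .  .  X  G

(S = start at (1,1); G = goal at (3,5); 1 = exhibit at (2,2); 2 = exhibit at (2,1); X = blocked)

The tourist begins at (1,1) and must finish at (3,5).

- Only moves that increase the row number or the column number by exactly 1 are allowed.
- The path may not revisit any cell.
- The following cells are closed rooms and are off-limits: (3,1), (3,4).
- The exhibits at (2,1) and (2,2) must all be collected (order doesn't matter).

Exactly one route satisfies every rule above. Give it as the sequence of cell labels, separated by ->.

(1,1) -> (2,1) -> (2,2) -> (2,3) -> (2,4) -> (2,5) -> (3,5)

Moves only go right or down, so the column and row indices never decrease.
Route from (1,1): down to (2,1), 4× right (reaching (2,5)), down to (3,5) — 6 moves in all.
Check: all required cells visited.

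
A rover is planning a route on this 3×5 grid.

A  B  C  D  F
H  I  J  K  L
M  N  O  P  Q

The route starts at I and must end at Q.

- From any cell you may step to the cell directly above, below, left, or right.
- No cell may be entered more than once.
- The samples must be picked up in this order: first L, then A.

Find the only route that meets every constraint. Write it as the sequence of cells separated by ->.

The waypoints must appear in the order L, A, with no cell reused.
Route from I: 3× right (reaching L), up to F, 4× left (reaching A), 2× down (reaching M), 4× right (reaching Q) — 14 moves in all.
Check: order respected (L at step 3, A at step 8).

I -> J -> K -> L -> F -> D -> C -> B -> A -> H -> M -> N -> O -> P -> Q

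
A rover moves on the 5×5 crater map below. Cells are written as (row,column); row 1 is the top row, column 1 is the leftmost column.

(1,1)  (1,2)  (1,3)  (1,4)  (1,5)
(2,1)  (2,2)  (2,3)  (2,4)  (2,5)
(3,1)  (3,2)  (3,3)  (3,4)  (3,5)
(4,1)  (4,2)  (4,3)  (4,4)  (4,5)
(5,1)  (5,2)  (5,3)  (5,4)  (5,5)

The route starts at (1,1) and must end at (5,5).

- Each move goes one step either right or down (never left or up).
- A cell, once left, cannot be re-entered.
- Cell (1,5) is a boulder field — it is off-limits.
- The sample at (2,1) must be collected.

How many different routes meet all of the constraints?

A right/down-only route from (1,1) to (5,5) makes exactly 4 down-moves and 4 right-moves in some order.
With no other constraints that would be C(8,4) = 70 routes.
Split at (2,1) and multiply the segment counts (each segment already excludes blocked cells): (1,1)→(2,1): 1; (2,1)→(5,5): 35; product = 35.
That gives 35 routes.

35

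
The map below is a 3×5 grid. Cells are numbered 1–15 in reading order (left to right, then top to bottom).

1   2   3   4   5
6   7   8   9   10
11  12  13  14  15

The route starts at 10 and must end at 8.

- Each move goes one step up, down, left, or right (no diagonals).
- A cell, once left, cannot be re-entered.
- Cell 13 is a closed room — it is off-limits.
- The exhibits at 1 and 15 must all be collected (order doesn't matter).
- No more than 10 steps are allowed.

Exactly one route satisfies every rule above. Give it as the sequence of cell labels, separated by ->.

The budget equals the shortest possible length, so every move has to be on a shortest route through the required cells.
Route from 10: down to 15, left to 14, 2× up (reaching 4), 3× left (reaching 1), down to 6, 2× right (reaching 8) — 10 moves in all.
Check: all required cells visited; 10 ≤ 10 moves.

10 -> 15 -> 14 -> 9 -> 4 -> 3 -> 2 -> 1 -> 6 -> 7 -> 8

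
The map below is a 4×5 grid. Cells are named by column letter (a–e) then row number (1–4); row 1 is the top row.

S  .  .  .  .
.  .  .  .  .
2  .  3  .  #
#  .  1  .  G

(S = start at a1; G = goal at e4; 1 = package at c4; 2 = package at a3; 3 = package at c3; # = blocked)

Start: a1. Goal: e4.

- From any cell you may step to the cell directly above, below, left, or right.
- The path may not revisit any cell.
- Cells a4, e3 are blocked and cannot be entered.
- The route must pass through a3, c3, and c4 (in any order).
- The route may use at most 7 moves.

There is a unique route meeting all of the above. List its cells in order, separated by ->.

The budget equals the shortest possible length, so every move has to be on a shortest route through the required cells.
Route from a1: 2× down (reaching a3), 2× right (reaching c3), down to c4, 2× right (reaching e4) — 7 moves in all.
Check: all required cells visited; 7 ≤ 7 moves.

a1 -> a2 -> a3 -> b3 -> c3 -> c4 -> d4 -> e4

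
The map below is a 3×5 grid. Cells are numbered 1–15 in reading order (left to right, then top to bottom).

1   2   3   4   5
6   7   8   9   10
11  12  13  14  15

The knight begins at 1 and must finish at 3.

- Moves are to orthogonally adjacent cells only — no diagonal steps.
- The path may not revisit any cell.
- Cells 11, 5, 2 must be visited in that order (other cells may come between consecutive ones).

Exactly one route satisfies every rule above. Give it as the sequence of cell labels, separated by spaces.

1 6 11 12 13 14 15 10 5 4 9 8 7 2 3

The waypoints must appear in the order 11, 5, 2, with no cell reused.
Route from 1: 2× down (reaching 11), 4× right (reaching 15), 2× up (reaching 5), left to 4, down to 9, 2× left (reaching 7), up to 2, right to 3 — 14 moves in all.
Check: order respected (11 at step 2, 5 at step 8, 2 at step 13).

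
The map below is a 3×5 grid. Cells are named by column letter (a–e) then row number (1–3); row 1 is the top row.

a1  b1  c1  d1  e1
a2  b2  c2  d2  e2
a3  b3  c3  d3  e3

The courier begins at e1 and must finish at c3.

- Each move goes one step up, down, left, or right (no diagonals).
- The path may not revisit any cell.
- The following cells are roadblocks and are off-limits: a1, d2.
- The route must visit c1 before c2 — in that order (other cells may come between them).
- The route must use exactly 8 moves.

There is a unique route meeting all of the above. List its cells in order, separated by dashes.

e1 - d1 - c1 - c2 - b2 - a2 - a3 - b3 - c3

The waypoints must appear in the order c1, c2, with no cell reused.
Route from e1: left 2 to c1, down 1 to c2, left 2 to a2, down 1 to a3, right 2 to c3 — 8 moves in all.
Check: order respected (c1 at step 2, c2 at step 3); 8 moves as required.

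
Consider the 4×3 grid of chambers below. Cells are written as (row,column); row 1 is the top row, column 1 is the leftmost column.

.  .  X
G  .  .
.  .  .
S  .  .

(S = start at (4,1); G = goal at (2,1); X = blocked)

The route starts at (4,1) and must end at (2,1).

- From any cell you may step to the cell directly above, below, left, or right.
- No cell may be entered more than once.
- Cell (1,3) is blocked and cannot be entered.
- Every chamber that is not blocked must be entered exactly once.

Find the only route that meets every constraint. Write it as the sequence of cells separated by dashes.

(4,1) - (3,1) - (3,2) - (4,2) - (4,3) - (3,3) - (2,3) - (2,2) - (1,2) - (1,1) - (2,1)

Need to visit all 11 open cells exactly once, starting at (4,1) and ending at (2,1).
Cell (4,3) has only two open neighbours ((3,3) and (4,2)), so the path must pass straight through it: one of those is the cell it's entered from and the other is where it exits.
Route from (4,1): up to (3,1), right to (3,2), down to (4,2), right to (4,3), 2× up (reaching (2,3)), left to (2,2), up to (1,2), left to (1,1), down to (2,1) — 10 moves in all.
Check: all 11 open cells covered.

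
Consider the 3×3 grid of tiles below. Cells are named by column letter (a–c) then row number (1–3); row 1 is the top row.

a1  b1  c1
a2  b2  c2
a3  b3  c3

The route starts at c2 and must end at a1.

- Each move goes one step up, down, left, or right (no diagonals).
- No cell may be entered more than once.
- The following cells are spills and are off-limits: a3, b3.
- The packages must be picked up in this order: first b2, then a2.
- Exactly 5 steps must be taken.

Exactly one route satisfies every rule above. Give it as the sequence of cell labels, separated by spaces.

c2 c1 b1 b2 a2 a1

The waypoints must appear in the order b2, a2, with no cell reused.
Route from c2: up to c1, left to b1, down to b2, left to a2, up to a1 — 5 moves in all.
Check: order respected (b2 at step 3, a2 at step 4); 5 moves as required.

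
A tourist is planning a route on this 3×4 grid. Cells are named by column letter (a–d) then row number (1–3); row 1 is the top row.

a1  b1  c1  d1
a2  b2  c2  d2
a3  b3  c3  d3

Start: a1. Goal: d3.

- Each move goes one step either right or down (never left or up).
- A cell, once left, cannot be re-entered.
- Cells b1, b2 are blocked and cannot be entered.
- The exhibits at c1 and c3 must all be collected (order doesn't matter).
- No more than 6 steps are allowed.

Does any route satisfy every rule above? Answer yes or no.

Right/down moves force the required cells to be taken in the order c1, c3. Every right/down route from a1 to c1 runs into a blocked cell, so that leg cannot be completed.

no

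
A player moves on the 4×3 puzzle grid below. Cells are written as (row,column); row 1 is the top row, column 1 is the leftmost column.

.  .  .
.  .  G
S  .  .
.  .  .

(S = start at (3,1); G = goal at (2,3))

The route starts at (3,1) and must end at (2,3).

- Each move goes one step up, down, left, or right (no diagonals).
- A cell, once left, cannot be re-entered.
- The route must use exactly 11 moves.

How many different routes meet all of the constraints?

Need simple routes of exactly 11 moves from (3,1) to (2,3) (Manhattan distance 3, so 4 moves are spent on a detour and 4 undoing it).
Enumerating: (3,1) (4,1) (4,2) (4,3) (3,3) (3,2) (2,2) (2,1) (1,1) (1,2) (1,3) (2,3).
That gives 1 route.

1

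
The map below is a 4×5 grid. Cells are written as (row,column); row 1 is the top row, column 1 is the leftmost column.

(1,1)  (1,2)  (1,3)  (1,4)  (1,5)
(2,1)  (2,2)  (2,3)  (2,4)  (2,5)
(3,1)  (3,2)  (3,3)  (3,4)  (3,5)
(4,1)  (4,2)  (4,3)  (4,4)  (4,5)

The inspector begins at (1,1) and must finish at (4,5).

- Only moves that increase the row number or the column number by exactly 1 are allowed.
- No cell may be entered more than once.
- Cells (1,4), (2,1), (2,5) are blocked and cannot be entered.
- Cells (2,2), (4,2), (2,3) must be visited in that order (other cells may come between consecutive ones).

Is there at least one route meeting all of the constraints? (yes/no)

(2,3) lies above (4,2), so going from (4,2) to (2,3) would need an upward move — but moves only go right/down, so (4,2) cannot be visited before (2,3).

no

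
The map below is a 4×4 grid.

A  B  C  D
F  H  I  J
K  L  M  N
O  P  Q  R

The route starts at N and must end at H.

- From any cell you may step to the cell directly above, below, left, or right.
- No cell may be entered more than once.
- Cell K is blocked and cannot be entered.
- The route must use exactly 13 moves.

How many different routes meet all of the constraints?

Need simple routes of exactly 13 moves from N to H (Manhattan distance 3, so 5 moves are spent on a detour and 5 undoing it).
Enumerating: N R Q P L M I J D C B A F H.
That gives 1 route.

1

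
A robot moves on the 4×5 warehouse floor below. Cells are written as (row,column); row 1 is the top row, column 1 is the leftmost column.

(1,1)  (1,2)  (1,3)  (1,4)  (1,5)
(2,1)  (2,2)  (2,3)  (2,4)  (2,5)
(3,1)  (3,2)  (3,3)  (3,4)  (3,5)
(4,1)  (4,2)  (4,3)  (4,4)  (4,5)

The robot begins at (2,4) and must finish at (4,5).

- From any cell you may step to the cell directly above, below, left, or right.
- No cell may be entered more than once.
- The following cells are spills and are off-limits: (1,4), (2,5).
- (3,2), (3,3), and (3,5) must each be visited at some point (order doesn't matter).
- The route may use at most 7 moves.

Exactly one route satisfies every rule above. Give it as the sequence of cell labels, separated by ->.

(2,4) -> (2,3) -> (2,2) -> (3,2) -> (3,3) -> (3,4) -> (3,5) -> (4,5)

The budget equals the shortest possible length, so every move has to be on a shortest route through the required cells.
Route from (2,4): 2× left (reaching (2,2)), down to (3,2), 3× right (reaching (3,5)), down to (4,5) — 7 moves in all.
Check: all required cells visited; 7 ≤ 7 moves.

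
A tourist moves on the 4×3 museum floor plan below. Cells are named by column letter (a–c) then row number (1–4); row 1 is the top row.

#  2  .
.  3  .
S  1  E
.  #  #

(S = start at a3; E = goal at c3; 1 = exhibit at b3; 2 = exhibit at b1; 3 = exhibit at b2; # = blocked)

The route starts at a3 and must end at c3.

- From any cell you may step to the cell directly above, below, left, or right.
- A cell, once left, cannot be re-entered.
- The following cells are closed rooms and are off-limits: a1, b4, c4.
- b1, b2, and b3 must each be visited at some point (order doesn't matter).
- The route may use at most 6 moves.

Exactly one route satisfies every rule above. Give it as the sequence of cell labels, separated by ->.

a3 -> b3 -> b2 -> b1 -> c1 -> c2 -> c3

Any route must reach b1, b2, and b3 and still end at c3 within 6 moves, so the order of the required stops is forced.
Route from a3: right 1 to b3, up 2 to b1, right 1 to c1, down 2 to c3 — 6 moves in all.
Check: all required cells visited; 6 ≤ 6 moves.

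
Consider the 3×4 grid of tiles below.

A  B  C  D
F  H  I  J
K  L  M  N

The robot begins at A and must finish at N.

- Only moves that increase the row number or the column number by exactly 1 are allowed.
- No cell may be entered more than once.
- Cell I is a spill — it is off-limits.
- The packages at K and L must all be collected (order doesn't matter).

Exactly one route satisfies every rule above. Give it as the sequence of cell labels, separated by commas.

A, F, K, L, M, N

Moves only go right or down, so the column and row indices never decrease.
Route from A: down 2 to K, right 3 to N — 5 moves in all.
Check: all required cells visited.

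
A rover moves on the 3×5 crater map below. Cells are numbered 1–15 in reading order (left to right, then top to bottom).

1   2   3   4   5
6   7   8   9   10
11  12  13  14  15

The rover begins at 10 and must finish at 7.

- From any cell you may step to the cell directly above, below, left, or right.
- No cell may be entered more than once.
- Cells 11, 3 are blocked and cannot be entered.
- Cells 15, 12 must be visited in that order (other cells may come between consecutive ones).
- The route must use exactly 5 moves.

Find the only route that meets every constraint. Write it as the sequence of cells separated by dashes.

The waypoints must appear in the order 15, 12, with no cell reused.
Route from 10: down 1 to 15, left 3 to 12, up 1 to 7 — 5 moves in all.
Check: order respected (15 at step 1, 12 at step 4); 5 moves as required.

10 - 15 - 14 - 13 - 12 - 7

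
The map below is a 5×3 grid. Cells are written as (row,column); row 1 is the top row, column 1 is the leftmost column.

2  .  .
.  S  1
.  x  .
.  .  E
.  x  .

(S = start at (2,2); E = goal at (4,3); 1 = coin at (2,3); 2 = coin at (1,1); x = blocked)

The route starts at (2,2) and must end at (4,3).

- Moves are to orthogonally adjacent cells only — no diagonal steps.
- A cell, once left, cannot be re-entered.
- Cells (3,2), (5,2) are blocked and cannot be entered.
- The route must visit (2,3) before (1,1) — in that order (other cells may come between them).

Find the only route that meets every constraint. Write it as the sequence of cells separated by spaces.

(2,2) (2,3) (1,3) (1,2) (1,1) (2,1) (3,1) (4,1) (4,2) (4,3)

The waypoints must appear in the order (2,3), (1,1), with no cell reused.
Route from (2,2): right 1 to (2,3), up 1 to (1,3), left 2 to (1,1), down 3 to (4,1), right 2 to (4,3) — 9 moves in all.
Check: order respected (1 at step 1, 2 at step 4).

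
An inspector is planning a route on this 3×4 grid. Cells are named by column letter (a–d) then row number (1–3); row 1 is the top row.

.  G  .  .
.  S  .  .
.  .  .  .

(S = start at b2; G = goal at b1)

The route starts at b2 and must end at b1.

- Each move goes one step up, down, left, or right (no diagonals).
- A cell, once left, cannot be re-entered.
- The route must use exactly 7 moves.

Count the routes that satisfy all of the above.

Need simple routes of exactly 7 moves from b2 to b1 (Manhattan distance 1, so 3 moves are spent on a detour and 3 undoing it).
Enumerating: b2 b3 c3 c2 d2 d1 c1 b1 | b2 b3 c3 d3 d2 d1 c1 b1 | b2 b3 c3 d3 d2 c2 c1 b1 | b2 a2 a3 b3 c3 c2 c1 b1 | b2 c2 c3 b3 a3 a2 a1 b1 | b2 c2 c3 d3 d2 d1 c1 b1.
That gives 6 routes.

6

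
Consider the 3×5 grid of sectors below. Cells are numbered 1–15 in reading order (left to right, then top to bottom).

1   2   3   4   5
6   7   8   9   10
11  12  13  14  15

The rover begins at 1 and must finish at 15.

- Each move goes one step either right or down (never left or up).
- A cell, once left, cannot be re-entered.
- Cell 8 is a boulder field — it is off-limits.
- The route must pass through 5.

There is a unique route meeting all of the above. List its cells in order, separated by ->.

1 -> 2 -> 3 -> 4 -> 5 -> 10 -> 15

Moves only go right or down, so the column and row indices never decrease.
Route from 1: right 4 to 5, down 2 to 15 — 6 moves in all.
Check: all required cells visited.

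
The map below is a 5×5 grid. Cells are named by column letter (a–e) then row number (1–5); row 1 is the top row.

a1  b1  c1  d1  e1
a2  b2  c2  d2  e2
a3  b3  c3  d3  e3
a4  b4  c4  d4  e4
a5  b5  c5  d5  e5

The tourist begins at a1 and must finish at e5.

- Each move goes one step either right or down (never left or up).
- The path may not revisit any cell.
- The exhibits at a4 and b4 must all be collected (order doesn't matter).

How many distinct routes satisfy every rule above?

A right/down-only route from a1 to e5 makes exactly 4 down-moves and 4 right-moves in some order.
With no other constraints that would be C(8,4) = 70 routes.
A monotone route can only reach the required cells in the order a4, b4, so split there and multiply the segment counts: a1→a4: 1; a4→b4: 1; b4→e5: 4; product = 4.
That gives 4 routes.

4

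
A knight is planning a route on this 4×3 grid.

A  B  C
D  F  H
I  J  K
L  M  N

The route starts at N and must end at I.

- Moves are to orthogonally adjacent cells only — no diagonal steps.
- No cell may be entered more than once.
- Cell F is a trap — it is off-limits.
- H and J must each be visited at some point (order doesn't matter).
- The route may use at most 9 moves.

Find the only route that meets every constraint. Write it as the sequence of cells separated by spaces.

N M J K H C B A D I

Any route must reach H and J and still end at I within 9 moves, so the order of the required stops is forced.
Route from N: left to M, up to J, right to K, 2× up (reaching C), 2× left (reaching A), 2× down (reaching I) — 9 moves in all.
Check: all required cells visited; 9 ≤ 9 moves.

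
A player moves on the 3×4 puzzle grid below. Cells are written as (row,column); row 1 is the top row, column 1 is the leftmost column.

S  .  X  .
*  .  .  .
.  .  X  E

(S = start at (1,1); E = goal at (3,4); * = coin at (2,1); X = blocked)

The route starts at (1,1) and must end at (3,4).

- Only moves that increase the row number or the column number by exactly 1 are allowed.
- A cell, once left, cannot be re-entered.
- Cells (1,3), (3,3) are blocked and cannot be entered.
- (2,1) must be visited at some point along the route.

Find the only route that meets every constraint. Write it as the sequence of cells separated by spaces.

Moves only go right or down, so the column and row indices never decrease.
Route from (1,1): down to (2,1), 3× right (reaching (2,4)), down to (3,4) — 5 moves in all.
Check: all required cells visited.

(1,1) (2,1) (2,2) (2,3) (2,4) (3,4)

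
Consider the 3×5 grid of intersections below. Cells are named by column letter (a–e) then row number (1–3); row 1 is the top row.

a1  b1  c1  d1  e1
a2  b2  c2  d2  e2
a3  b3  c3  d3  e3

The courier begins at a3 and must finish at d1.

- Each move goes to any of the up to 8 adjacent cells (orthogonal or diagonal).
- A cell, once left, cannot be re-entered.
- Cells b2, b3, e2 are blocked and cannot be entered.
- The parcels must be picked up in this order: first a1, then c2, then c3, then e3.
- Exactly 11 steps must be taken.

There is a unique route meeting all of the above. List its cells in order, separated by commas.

The waypoints must appear in the order a1, c2, c3, e3, with no cell reused.
Route from a3: up 2 to a1, right 2 to c1, down 2 to c3, right 2 to e3, up-left 1 to d2, up-right 1 to e1, left 1 to d1 — 11 moves in all.
Check: order respected (a1 at step 2, c2 at step 5, c3 at step 6, e3 at step 8); 11 moves as required.

a3, a2, a1, b1, c1, c2, c3, d3, e3, d2, e1, d1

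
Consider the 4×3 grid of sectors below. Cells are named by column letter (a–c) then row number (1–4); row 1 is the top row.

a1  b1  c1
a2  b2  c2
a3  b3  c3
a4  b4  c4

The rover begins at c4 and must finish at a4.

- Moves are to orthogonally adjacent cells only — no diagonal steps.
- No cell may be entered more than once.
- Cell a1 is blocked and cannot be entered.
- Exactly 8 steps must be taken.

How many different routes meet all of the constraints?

Need simple routes of exactly 8 moves from c4 to a4 (Manhattan distance 2, so 3 moves are spent on a detour and 3 undoing it).
Enumerating: c4 c3 c2 c1 b1 b2 b3 b4 a4 | c4 c3 c2 c1 b1 b2 b3 a3 a4 | c4 c3 c2 c1 b1 b2 a2 a3 a4 | c4 c3 c2 b2 a2 a3 b3 b4 a4 | c4 b4 b3 c3 c2 b2 a2 a3 a4.
That gives 5 routes.

5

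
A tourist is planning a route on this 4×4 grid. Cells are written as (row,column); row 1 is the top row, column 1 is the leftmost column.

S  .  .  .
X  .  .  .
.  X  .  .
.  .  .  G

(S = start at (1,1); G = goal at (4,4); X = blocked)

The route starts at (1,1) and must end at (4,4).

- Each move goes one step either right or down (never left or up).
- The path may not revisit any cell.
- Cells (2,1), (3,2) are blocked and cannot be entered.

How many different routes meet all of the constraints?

A right/down-only route from (1,1) to (4,4) makes exactly 3 down-moves and 3 right-moves in some order.
With no other constraints that would be C(6,3) = 20 routes.
Subtract routes through each blocked cell (inclusion–exclusion for overlaps): − through (2,1): 10 − through (3,2): 9 + through (2,1)&(3,2): 6 → 7.
That gives 7 routes.

7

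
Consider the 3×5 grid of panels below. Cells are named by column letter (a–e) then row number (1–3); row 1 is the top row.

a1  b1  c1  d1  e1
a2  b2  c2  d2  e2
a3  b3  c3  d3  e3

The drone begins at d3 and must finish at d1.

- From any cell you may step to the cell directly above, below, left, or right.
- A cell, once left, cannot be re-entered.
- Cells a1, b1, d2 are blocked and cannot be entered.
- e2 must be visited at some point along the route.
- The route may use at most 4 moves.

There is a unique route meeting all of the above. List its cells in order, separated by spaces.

d3 e3 e2 e1 d1

The budget equals the shortest possible length, so every move has to be on a shortest route through the required cells.
Route from d3: right to e3, 2× up (reaching e1), left to d1 — 4 moves in all.
Check: all required cells visited; 4 ≤ 4 moves.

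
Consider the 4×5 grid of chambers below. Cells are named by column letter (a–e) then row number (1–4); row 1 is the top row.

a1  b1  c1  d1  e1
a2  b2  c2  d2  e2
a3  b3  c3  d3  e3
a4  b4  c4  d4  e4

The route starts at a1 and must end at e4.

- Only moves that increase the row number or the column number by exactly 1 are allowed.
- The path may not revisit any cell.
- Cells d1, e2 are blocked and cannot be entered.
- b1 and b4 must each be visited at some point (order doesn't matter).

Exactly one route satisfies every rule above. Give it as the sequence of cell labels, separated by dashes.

Moves only go right or down, so the column and row indices never decrease.
Route from a1: right 1 to b1, down 3 to b4, right 3 to e4 — 7 moves in all.
Check: all required cells visited.

a1 - b1 - b2 - b3 - b4 - c4 - d4 - e4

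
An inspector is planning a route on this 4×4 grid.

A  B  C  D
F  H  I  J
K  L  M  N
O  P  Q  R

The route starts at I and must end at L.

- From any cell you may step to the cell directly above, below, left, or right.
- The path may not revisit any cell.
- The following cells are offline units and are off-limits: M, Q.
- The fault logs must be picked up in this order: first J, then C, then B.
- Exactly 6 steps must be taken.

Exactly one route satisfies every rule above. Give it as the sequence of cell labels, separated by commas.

I, J, D, C, B, H, L

The waypoints must appear in the order J, C, B, with no cell reused.
Route from I: right to J, up to D, 2× left (reaching B), 2× down (reaching L) — 6 moves in all.
Check: order respected (J at step 1, C at step 3, B at step 4); 6 moves as required.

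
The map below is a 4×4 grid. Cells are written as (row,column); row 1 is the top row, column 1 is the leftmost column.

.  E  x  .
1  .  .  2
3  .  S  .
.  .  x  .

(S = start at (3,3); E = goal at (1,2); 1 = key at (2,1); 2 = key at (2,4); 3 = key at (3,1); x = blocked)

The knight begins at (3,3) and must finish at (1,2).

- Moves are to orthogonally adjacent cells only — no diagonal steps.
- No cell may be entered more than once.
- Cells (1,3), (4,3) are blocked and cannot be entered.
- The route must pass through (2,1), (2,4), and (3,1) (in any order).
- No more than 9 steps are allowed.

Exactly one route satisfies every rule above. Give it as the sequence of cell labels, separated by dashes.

Any route must reach (2,1), (2,4), and (3,1) and still end at (1,2) within 9 moves, so the order of the required stops is forced.
Route from (3,3): right to (3,4), up to (2,4), 2× left (reaching (2,2)), down to (3,2), left to (3,1), 2× up (reaching (1,1)), right to (1,2) — 9 moves in all.
Check: all required cells visited; 9 ≤ 9 moves.

(3,3) - (3,4) - (2,4) - (2,3) - (2,2) - (3,2) - (3,1) - (2,1) - (1,1) - (1,2)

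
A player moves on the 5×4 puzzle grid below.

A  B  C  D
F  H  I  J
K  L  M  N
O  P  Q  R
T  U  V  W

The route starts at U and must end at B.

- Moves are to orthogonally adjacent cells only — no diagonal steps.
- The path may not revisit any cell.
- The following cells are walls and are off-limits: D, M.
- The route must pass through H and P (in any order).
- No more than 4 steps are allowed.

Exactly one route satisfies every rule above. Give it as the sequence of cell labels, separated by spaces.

U P L H B

The budget equals the shortest possible length, so every move has to be on a shortest route through the required cells.
Route from U: up 4 to B — 4 moves in all.
Check: all required cells visited; 4 ≤ 4 moves.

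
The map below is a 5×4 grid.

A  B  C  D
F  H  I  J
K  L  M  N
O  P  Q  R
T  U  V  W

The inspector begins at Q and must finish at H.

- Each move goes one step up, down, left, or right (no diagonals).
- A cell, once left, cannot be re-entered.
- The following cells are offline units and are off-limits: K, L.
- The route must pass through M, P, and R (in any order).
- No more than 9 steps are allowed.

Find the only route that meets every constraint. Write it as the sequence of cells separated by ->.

The budget equals the shortest possible length, so every move has to be on a shortest route through the required cells.
Route from Q: left 1 to P, down 1 to U, right 2 to W, up 2 to N, left 1 to M, up 1 to I, left 1 to H — 9 moves in all.
Check: all required cells visited; 9 ≤ 9 moves.

Q -> P -> U -> V -> W -> R -> N -> M -> I -> H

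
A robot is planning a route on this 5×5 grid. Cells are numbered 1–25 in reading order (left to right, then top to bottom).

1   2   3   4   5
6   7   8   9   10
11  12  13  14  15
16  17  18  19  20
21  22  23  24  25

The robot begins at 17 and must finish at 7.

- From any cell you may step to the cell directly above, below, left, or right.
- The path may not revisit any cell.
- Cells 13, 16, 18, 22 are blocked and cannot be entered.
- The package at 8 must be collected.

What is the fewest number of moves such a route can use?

8

Any route passes through 8 somewhere between 17 and 7. Summing Manhattan distances along the two legs (17 → 8 → 7) gives a lower bound of 3 + 1 = 4 moves.
The shortest route satisfying every rule uses 8 moves: 17 → 12 → 11 → 6 → 1 → 2 → 3 → 8 → 7.
The no-revisit rule (legs can't share cells) pushes the minimum above the 4-move bound; an exhaustive check rules out every length from 4 to 7 (on a 4-connected grid the length of any start-to-goal walk has the same parity as the Manhattan bound, so only lengths 4, 6, 8, … need checking), leaving 8 as the minimum.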